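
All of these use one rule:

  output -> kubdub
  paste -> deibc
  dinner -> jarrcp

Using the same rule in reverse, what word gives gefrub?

o(14)→k(10) and u(20)→u(20) fit y≡19x+4 (mod 26); the inverse of 19 mod 26 is 11. Each letter's alphabet position (a=0..z=25) is mapped through 19·x+4 mod 26 — an affine cipher.
Decoding gefrub: g(6)→11·(6−4)≡22=w; e(4)→11·(4−4)≡0=a; f(5)→11·(5−4)≡11=l; r(17)→11·(17−4)≡13=n; u(20)→11·(20−4)≡20=u; b(1)→11·(1−4)≡19=t (all mod 26).

walnut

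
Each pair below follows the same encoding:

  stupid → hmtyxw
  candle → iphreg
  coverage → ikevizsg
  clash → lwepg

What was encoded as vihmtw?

spider

The word is reversed, then every letter is shifted forward by 4.
Reversing it on vihmtw: shift back: v−4=r, i−4=e, h−4=d, m−4=i, t−4=p, w−4=s → redips; then reverse → spider.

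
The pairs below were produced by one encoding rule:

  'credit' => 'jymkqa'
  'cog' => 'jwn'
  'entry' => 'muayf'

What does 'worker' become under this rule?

dwyrmy

The shift depends on letter class: consonant c→j is +7, but vowel e→m is +8. Two shifts are in play — +8 for a/e/i/o/u, +7 for every other letter.
For worker: w(cons)+7=d, o(vowel)+8=w, r(cons)+7=y, k(cons)+7=r, e(vowel)+8=m, r(cons)+7=y.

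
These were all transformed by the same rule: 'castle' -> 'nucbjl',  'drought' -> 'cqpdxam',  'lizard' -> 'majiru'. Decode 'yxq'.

hop

Two steps: reverse the string, then apply a Caesar shift of +9.
Undoing it on yxq: shift back: y−9=p, x−9=o, q−9=h → poh; then reverse → hop.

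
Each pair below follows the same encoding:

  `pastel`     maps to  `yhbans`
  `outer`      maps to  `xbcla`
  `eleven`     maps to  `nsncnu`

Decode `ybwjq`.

punch

The shifts repeat in a cycle of length 2: positions 0,1,… shift by +9, +7, then the pattern repeats.
Decoding ybwjq: y−9=p, b−7=u, w−9=n, j−7=c, q−9=h.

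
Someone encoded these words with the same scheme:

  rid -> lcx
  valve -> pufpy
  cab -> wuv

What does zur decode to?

fax

Compare letters: r→l is +20, i→c is +20, d→x is +20 — a constant shift. It's a constant shift of +20 (ROT20).
Reversing it on zur: z−20=f, u−20=a, r−20=x.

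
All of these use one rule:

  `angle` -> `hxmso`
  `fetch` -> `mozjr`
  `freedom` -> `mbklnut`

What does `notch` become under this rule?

uyzjr

The shifts repeat in a cycle of length 3: positions 0,1,… shift by +7, +10, +6, then the pattern repeats.
For notch: n+7=u, o+10=y, t+6=z, c+7=j, h+10=r.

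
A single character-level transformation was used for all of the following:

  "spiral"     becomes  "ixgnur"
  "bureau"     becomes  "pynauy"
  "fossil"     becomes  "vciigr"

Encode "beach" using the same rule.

s(18)→i(8) and p(15)→x(23) fit y≡21x+20 (mod 26); the inverse of 21 mod 26 is 5. Each letter's alphabet position (a=0..z=25) is mapped through 21·x+20 mod 26 — an affine cipher.
Applying it to beach: b(1)→21·1+20≡15=p; e(4)→21·4+20≡0=a; a(0)→21·0+20≡20=u; c(2)→21·2+20≡10=k; h(7)→21·7+20≡11=l (all mod 26).

paukl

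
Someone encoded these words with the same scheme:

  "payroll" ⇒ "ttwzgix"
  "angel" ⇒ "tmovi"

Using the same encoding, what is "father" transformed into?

The output letters match the input read backwards, each shifted +8: payroll reversed is lloryap. The word is reversed, then every letter is shifted forward by 8.
On father: reverse → rehtaf; then shift: r+8=z, e+8=m, h+8=p, t+8=b, a+8=i, f+8=n.

zmpbin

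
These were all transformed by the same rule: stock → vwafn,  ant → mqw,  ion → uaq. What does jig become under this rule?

muj

Two shifts are in play — +12 for a/e/i/o/u, +3 for every other letter.
For jig: j(cons)+3=m, i(vowel)+12=u, g(cons)+3=j.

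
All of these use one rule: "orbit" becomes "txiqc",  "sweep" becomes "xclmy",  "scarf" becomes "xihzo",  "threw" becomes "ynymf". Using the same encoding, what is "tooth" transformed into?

yuvbq

Each letter shifts forward by (position + 5), i.e. 5, 6, 7, … — the shift grows by one for each successive letter.
On tooth: t+5=y, o+6=u, o+7=v, t+8=b, h+9=q.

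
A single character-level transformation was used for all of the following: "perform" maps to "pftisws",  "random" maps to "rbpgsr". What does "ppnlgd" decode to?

policy

In perform: p→p is +0, e→f is +1, r→t is +2, f→i is +3 — the shift increases by 1 each position. Each letter shifts forward by its position index (0, 1, 2, …) — the shift grows by one for each successive letter.
Reversing it on ppnlgd: p−0=p, p−1=o, n−2=l, l−3=i, g−4=c, d−5=y.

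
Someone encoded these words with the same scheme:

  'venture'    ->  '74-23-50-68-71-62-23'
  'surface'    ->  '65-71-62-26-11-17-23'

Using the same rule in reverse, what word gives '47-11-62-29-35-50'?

v(#22)→74 and e(#5)→23: differences scale by 3, so n = 3·pos + 8. Each letter becomes 3×(its alphabet position, a=1..z=26) + 8.
Reversing it on 47-11-62-29-35-50: 47→(47−8)÷3=13=m, 11→(11−8)÷3=1=a, 62→(62−8)÷3=18=r, 29→(29−8)÷3=7=g, 35→(35−8)÷3=9=i, 50→(50−8)÷3=14=n.

margin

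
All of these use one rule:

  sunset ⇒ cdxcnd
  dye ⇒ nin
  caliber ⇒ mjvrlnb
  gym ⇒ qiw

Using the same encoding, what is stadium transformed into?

cdjnrdw

The shift depends on letter class: consonant s→c is +10, but vowel u→d is +9. Vowels shift forward by 9 and consonants shift forward by 10.
Applying it to stadium: s(cons)+10=c, t(cons)+10=d, a(vowel)+9=j, d(cons)+10=n, i(vowel)+9=r, u(vowel)+9=d, m(cons)+10=w.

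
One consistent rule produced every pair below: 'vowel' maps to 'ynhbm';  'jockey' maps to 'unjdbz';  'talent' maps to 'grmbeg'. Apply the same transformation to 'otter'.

nggbo

v(21)→y(24) and o(14)→n(13) fit y≡9x+17 (mod 26); the inverse of 9 mod 26 is 3. Each letter's alphabet position (a=0..z=25) is mapped through 9·x+17 mod 26 — an affine cipher.
Applying it to otter: o(14)→9·14+17≡13=n; t(19)→9·19+17≡6=g; t(19)→9·19+17≡6=g; e(4)→9·4+17≡1=b; r(17)→9·17+17≡14=o (all mod 26).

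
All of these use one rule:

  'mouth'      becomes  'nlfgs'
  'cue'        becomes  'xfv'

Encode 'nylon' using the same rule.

This is the alphabet-reversal cipher (Atbash): a becomes z, b becomes y, etc.
For nylon: n↔m, y↔b, l↔o, o↔l, n↔m.

mbolm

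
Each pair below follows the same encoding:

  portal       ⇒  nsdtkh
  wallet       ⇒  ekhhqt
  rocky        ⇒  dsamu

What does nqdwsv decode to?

period

p(15)→n(13) and o(14)→s(18) fit y≡21x+10 (mod 26); the inverse of 21 mod 26 is 5. Each letter's alphabet position (a=0..z=25) is mapped through 21·x+10 mod 26 — an affine cipher.
Undoing it on nqdwsv: n(13)→5·(13−10)≡15=p; q(16)→5·(16−10)≡4=e; d(3)→5·(3−10)≡17=r; w(22)→5·(22−10)≡8=i; s(18)→5·(18−10)≡14=o; v(21)→5·(21−10)≡3=d (all mod 26).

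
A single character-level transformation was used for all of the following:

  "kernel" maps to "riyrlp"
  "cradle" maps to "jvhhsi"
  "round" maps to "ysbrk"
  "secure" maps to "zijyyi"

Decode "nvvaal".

Shifts by position in kernel: pos 0: k→r (+7), pos 1: e→i (+4), pos 2: r→y (+7), pos 3: n→r (+4) — repeating every 2. It's a Vigenère-style cipher with numeric key [7,4]: position i shifts by key[i mod 2].
Undoing it on nvvaal: n−7=g, v−4=r, v−7=o, a−4=w, a−7=t, l−4=h.

growth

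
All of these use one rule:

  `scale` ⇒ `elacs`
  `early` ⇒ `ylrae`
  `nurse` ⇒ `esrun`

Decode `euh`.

hue

The word is simply reversed.
Reversing it on euh: then reverse → hue.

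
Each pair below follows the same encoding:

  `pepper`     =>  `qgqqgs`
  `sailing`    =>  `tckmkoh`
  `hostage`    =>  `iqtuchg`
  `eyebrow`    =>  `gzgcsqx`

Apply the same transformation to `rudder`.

The shift depends on letter class: consonant p→q is +1, but vowel e→g is +2. The rule splits by letter class: vowels +2, consonants +1.
Applying it to rudder: r(cons)+1=s, u(vowel)+2=w, d(cons)+1=e, d(cons)+1=e, e(vowel)+2=g, r(cons)+1=s.

sweegs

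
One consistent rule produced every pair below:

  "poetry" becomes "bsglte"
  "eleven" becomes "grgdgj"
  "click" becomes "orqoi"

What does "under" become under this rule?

ujxgt

p(15)→b(1) and o(14)→s(18) fit y≡9x+22 (mod 26); the inverse of 9 mod 26 is 3. Each letter's alphabet position (a=0..z=25) is mapped through 9·x+22 mod 26 — an affine cipher.
Applying it to under: u(20)→9·20+22≡20=u; n(13)→9·13+22≡9=j; d(3)→9·3+22≡23=x; e(4)→9·4+22≡6=g; r(17)→9·17+22≡19=t (all mod 26).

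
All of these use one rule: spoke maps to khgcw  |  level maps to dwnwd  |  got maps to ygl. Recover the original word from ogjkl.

Compare letters: s→k is +18, p→h is +18, o→g is +18 — a constant shift. This is a Caesar cipher with shift 18.
Reversing it on ogjkl: o−18=w, g−18=o, j−18=r, k−18=s, l−18=t.

worst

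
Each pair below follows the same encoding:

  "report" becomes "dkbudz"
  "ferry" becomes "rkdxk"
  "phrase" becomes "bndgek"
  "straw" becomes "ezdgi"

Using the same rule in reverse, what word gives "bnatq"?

phone

Shifts by position in report: pos 0: r→d (+12), pos 1: e→k (+6), pos 2: p→b (+12), pos 3: o→u (+6) — repeating every 2. A repeating key of period 2 is used — shifts +12, +6 over and over.
Reversing it on bnatq: b−12=p, n−6=h, a−12=o, t−6=n, q−12=e.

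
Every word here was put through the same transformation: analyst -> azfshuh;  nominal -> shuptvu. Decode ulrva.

Read the word backwards and shift each letter +7.
Decoding ulrva: shift back: u−7=n, l−7=e, r−7=k, v−7=o, a−7=t → nekot; then reverse → token.

token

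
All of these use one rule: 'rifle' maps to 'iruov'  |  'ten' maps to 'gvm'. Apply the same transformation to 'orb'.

liy

Each pair mirrors across the alphabet (r↔i, i↔r, f↔u): positions sum to 25. Each letter is replaced by its mirror in the alphabet: a↔z, b↔y, c↔x, and so on (the Atbash cipher).
For orb: o↔l, r↔i, b↔y.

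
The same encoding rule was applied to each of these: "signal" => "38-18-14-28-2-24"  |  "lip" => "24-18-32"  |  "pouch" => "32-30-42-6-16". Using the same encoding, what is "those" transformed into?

The formula is n = 2×(alphabet index, a=1).
Applying it to those: t=20→40, h=8→16, o=15→30, s=19→38, e=5→10.

40-16-30-38-10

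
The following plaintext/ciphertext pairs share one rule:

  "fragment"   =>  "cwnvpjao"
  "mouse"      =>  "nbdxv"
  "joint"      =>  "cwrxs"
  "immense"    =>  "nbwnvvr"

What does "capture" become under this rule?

The output letters match the input read backwards, each shifted +9: fragment reversed is tnemgarf. Read the word backwards and shift each letter +9.
Applying it to capture: reverse → erutpac; then shift: e+9=n, r+9=a, u+9=d, t+9=c, p+9=y, a+9=j, c+9=l.

nadcyjl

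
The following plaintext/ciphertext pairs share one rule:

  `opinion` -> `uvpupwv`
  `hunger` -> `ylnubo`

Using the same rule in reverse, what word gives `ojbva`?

touch

Two steps: reverse the string, then apply a Caesar shift of +7.
Reversing it on ojbva: shift back: o−7=h, j−7=c, b−7=u, v−7=o, a−7=t → hcuot; then reverse → touch.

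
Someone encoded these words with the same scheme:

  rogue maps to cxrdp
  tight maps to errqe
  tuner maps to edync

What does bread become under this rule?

mapjo

Shifts by position in rogue: pos 0: r→c (+11), pos 1: o→x (+9), pos 2: g→r (+11), pos 3: u→d (+9) — repeating every 2. A repeating key of period 2 is used — shifts +11, +9 over and over.
For bread: b+11=m, r+9=a, e+11=p, a+9=j, d+11=o.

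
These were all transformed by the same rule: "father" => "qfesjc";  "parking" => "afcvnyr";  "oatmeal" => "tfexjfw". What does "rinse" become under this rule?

Two shifts are in play — +5 for a/e/i/o/u, +11 for every other letter.
Applying it to rinse: r(cons)+11=c, i(vowel)+5=n, n(cons)+11=y, s(cons)+11=d, e(vowel)+5=j.

cnydj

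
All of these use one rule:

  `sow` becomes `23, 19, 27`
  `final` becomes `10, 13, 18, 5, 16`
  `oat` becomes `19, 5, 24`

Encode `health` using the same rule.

s is letter #19 and maps to 23: an offset of 4. Each letter is replaced by its alphabet position (a=1..z=26) + 4.
On health: h=8→12, e=5→9, a=1→5, l=12→16, t=20→24, h=8→12.

12, 9, 5, 16, 24, 12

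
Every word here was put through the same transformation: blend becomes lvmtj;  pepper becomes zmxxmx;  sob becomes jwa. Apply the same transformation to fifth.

pbnqn

The output letters match the input read backwards, each shifted +8: blend reversed is dnelb. Read the word backwards and shift each letter +8.
For fifth: reverse → htfif; then shift: h+8=p, t+8=b, f+8=n, i+8=q, f+8=n.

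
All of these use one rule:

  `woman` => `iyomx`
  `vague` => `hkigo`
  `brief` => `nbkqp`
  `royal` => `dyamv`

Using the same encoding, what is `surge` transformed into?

Shifts by position in woman: pos 0: w→i (+12), pos 1: o→y (+10), pos 2: m→o (+2), pos 3: a→m (+12), pos 4: n→x (+10) — repeating every 3. It's a Vigenère-style cipher with numeric key [12,10,2]: position i shifts by key[i mod 3].
For surge: s+12=e, u+10=e, r+2=t, g+12=s, e+10=o.

eetso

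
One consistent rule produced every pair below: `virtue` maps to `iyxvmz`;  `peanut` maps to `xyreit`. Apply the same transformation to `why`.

cla

The output letters match the input read backwards, each shifted +4: virtue reversed is eutriv. The word is reversed, then every letter is shifted forward by 4.
For why: reverse → yhw; then shift: y+4=c, h+4=l, w+4=a.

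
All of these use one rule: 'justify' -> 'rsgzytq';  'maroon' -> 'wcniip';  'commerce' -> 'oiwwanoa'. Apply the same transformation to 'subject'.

gsvraoz

j(9)→r(17) and u(20)→s(18) fit y≡19x+2 (mod 26); the inverse of 19 mod 26 is 11. This is an affine cipher: with a=0,…,z=25, each position x becomes (19x+2) mod 26.
On subject: s(18)→19·18+2≡6=g; u(20)→19·20+2≡18=s; b(1)→19·1+2≡21=v; j(9)→19·9+2≡17=r; e(4)→19·4+2≡0=a; c(2)→19·2+2≡14=o; t(19)→19·19+2≡25=z (all mod 26).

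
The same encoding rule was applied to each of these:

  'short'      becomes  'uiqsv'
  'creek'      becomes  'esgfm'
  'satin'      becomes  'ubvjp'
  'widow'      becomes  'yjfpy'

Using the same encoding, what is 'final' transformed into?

hjpbn

The shifts repeat in a cycle of length 2: positions 0,1,… shift by +2, +1, then the pattern repeats.
Applying it to final: f+2=h, i+1=j, n+2=p, a+1=b, l+2=n.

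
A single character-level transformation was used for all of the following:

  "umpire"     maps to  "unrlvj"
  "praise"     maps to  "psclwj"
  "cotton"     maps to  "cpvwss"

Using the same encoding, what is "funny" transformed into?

fvpqc

In umpire: u→u is +0, m→n is +1, p→r is +2, i→l is +3 — the shift increases by 1 each position. Each letter shifts forward by its position index (0, 1, 2, …) — the shift grows by one for each successive letter.
Applying it to funny: f+0=f, u+1=v, n+2=p, n+3=q, y+4=c.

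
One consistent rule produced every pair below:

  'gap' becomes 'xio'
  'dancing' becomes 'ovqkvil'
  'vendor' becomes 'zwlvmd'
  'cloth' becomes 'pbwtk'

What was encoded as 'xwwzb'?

troop

The output letters match the input read backwards, each shifted +8: gap reversed is pag. Two steps: reverse the string, then apply a Caesar shift of +8.
Decoding xwwzb: shift back: x−8=p, w−8=o, w−8=o, z−8=r, b−8=t → poort; then reverse → troop.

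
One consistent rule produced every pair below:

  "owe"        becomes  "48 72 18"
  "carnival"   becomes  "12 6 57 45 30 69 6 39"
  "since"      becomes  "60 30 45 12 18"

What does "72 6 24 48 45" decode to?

Each letter becomes 3×(its alphabet position, a=1..z=26) + 3.
Decoding 72 6 24 48 45: 72→(72−3)÷3=23=w, 6→(6−3)÷3=1=a, 24→(24−3)÷3=7=g, 48→(48−3)÷3=15=o, 45→(45−3)÷3=14=n.

wagon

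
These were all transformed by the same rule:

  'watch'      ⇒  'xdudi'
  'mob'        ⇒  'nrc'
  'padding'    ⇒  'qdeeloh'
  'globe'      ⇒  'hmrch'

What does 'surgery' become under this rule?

txshhsz

The shift depends on letter class: consonant w→x is +1, but vowel a→d is +3. Vowels shift forward by 3 and consonants shift forward by 1.
For surgery: s(cons)+1=t, u(vowel)+3=x, r(cons)+1=s, g(cons)+1=h, e(vowel)+3=h, r(cons)+1=s, y(cons)+1=z.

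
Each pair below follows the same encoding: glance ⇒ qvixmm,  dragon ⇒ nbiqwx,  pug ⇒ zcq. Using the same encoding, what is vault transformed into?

The shift depends on letter class: consonant g→q is +10, but vowel a→i is +8. Vowels shift forward by 8 and consonants shift forward by 10.
On vault: v(cons)+10=f, a(vowel)+8=i, u(vowel)+8=c, l(cons)+10=v, t(cons)+10=d.

ficvd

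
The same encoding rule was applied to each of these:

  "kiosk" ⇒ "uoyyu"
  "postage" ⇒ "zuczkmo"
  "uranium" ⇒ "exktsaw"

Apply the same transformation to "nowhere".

xugnoxo

The shifts repeat in a cycle of length 2: positions 0,1,… shift by +10, +6, then the pattern repeats.
Applying it to nowhere: n+10=x, o+6=u, w+10=g, h+6=n, e+10=o, r+6=x, e+10=o.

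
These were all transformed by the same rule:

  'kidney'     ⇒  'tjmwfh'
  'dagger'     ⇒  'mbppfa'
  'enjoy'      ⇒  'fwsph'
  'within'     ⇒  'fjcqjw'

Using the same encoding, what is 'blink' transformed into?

Vowels shift forward by 1 and consonants shift forward by 9.
On blink: b(cons)+9=k, l(cons)+9=u, i(vowel)+1=j, n(cons)+9=w, k(cons)+9=t.

kujwt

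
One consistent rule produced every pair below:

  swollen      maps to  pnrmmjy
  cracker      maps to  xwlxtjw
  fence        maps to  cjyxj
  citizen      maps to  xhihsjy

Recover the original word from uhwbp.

This is an affine cipher: with a=0,…,z=25, each position x becomes (19x+11) mod 26.
Decoding uhwbp: u(20)→11·(20−11)≡21=v; h(7)→11·(7−11)≡8=i; w(22)→11·(22−11)≡17=r; b(1)→11·(1−11)≡20=u; p(15)→11·(15−11)≡18=s (all mod 26).

virus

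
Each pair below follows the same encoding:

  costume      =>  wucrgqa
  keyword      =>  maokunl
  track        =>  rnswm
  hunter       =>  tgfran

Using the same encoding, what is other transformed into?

urtan

c(2)→w(22) and o(14)→u(20) fit y≡15x+18 (mod 26); the inverse of 15 mod 26 is 7. Treating letters as 0–25, the rule is x ↦ 15x + 18 (mod 26).
Applying it to other: o(14)→15·14+18≡20=u; t(19)→15·19+18≡17=r; h(7)→15·7+18≡19=t; e(4)→15·4+18≡0=a; r(17)→15·17+18≡13=n (all mod 26).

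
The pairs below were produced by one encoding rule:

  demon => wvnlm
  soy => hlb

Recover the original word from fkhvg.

This is the alphabet-reversal cipher (Atbash): a becomes z, b becomes y, etc.
Undoing it on fkhvg: f↔u, k↔p, h↔s, v↔e, g↔t.

upset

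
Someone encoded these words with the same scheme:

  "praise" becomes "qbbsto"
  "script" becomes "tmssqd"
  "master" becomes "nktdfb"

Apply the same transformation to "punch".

qeomi

Shifts by position in praise: pos 0: p→q (+1), pos 1: r→b (+10), pos 2: a→b (+1), pos 3: i→s (+10) — repeating every 2. A repeating key of period 2 is used — shifts +1, +10 over and over.
For punch: p+1=q, u+10=e, n+1=o, c+10=m, h+1=i.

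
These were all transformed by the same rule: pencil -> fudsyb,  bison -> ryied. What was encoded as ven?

Compare letters: p→f is +16, e→u is +16, n→d is +16 — a constant shift. Every letter moves 16 places later in the alphabet, wrapping around z→a.
Undoing it on ven: v−16=f, e−16=o, n−16=x.

fox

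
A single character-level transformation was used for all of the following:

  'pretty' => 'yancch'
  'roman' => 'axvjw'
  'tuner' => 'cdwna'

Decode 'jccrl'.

Compare letters: p→y is +9, r→a is +9, e→n is +9 — a constant shift. It's a constant shift of +9 (ROT9).
Reversing it on jccrl: j−9=a, c−9=t, c−9=t, r−9=i, l−9=c.

attic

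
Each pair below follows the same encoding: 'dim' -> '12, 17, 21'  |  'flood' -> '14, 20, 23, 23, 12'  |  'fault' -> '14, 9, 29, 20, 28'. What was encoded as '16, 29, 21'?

hum

Each letter is replaced by its alphabet position (a=1..z=26) + 8.
Undoing it on 16, 29, 21: 16→(16−8)÷1=8=h, 29→(29−8)÷1=21=u, 21→(21−8)÷1=13=m.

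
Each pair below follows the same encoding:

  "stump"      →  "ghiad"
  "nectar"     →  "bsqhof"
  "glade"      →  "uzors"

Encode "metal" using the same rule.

ashoz

Each letter is shifted forward by 14 in the alphabet (a Caesar shift of +14).
For metal: m+14=a, e+14=s, t+14=h, a+14=o, l+14=z.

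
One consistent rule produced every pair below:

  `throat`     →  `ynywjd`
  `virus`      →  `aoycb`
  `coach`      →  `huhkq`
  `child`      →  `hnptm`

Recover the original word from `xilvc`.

In throat: t→y is +5, h→n is +6, r→y is +7, o→w is +8 — the shift increases by 1 each position. The shift increases by 1 at each position, starting from +5: 5, 6, 7, ….
Undoing it on xilvc: x−5=s, i−6=c, l−7=e, v−8=n, c−9=t.

scent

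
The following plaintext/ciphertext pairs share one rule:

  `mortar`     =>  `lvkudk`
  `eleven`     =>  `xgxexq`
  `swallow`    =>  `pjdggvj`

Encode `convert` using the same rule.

nvqexku

m(12)→l(11) and o(14)→v(21) fit y≡5x+3 (mod 26); the inverse of 5 mod 26 is 21. This is an affine cipher: with a=0,…,z=25, each position x becomes (5x+3) mod 26.
On convert: c(2)→5·2+3≡13=n; o(14)→5·14+3≡21=v; n(13)→5·13+3≡16=q; v(21)→5·21+3≡4=e; e(4)→5·4+3≡23=x; r(17)→5·17+3≡10=k; t(19)→5·19+3≡20=u (all mod 26).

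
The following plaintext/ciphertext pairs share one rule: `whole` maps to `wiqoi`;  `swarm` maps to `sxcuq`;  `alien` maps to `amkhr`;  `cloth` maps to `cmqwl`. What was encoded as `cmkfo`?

In whole: w→w is +0, h→i is +1, o→q is +2, l→o is +3 — the shift increases by 1 each position. Each letter shifts forward by its position index (0, 1, 2, …) — the shift grows by one for each successive letter.
Reversing it on cmkfo: c−0=c, m−1=l, k−2=i, f−3=c, o−4=k.

click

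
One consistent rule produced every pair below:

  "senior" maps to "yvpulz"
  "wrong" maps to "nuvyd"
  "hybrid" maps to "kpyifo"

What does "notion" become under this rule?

The output letters match the input read backwards, each shifted +7: senior reversed is roines. Read the word backwards and shift each letter +7.
Applying it to notion: reverse → noiton; then shift: n+7=u, o+7=v, i+7=p, t+7=a, o+7=v, n+7=u.

uvpavu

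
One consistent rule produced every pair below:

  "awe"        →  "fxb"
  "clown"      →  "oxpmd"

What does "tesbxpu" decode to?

The output letters match the input read backwards, each shifted +1: awe reversed is ewa. Two steps: reverse the string, then apply a Caesar shift of +1.
Decoding tesbxpu: shift back: t−1=s, e−1=d, s−1=r, b−1=a, x−1=w, p−1=o, u−1=t → sdrawot; then reverse → towards.

towards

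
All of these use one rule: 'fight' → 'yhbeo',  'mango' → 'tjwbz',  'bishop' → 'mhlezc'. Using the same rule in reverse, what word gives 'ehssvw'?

hidden

Treating letters as 0–25, the rule is x ↦ 3x + 9 (mod 26).
Decoding ehssvw: e(4)→9·(4−9)≡7=h; h(7)→9·(7−9)≡8=i; s(18)→9·(18−9)≡3=d; s(18)→9·(18−9)≡3=d; v(21)→9·(21−9)≡4=e; w(22)→9·(22−9)≡13=n (all mod 26).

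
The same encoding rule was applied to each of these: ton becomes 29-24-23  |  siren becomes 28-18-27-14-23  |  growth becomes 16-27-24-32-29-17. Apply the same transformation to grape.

16-27-10-25-14

t is letter #20 and maps to 29: an offset of 9. The number is (letter's place in the alphabet, a=1) + 9.
For grape: g=7→16, r=18→27, a=1→10, p=16→25, e=5→14.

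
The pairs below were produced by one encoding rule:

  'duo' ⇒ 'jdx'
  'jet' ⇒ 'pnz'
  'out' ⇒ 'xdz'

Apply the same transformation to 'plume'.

vrdsn

The shift depends on letter class: consonant d→j is +6, but vowel u→d is +9. The rule splits by letter class: vowels +9, consonants +6.
For plume: p(cons)+6=v, l(cons)+6=r, u(vowel)+9=d, m(cons)+6=s, e(vowel)+9=n.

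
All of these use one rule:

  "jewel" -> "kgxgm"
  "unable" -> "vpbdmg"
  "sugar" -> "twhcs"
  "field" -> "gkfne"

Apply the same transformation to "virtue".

Shifts by position in jewel: pos 0: j→k (+1), pos 1: e→g (+2), pos 2: w→x (+1), pos 3: e→g (+2) — repeating every 2. It's a Vigenère-style cipher with numeric key [1,2]: position i shifts by key[i mod 2].
On virtue: v+1=w, i+2=k, r+1=s, t+2=v, u+1=v, e+2=g.

wksvvg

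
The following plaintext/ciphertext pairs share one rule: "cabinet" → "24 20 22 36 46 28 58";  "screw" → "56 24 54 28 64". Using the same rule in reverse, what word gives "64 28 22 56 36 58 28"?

c(#3)→24 and a(#1)→20: differences scale by 2, so n = 2·pos + 18. With a=1..z=26, the number is 2·pos + 18.
Reversing it on 64 28 22 56 36 58 28: 64→(64−18)÷2=23=w, 28→(28−18)÷2=5=e, 22→(22−18)÷2=2=b, 56→(56−18)÷2=19=s, 36→(36−18)÷2=9=i, 58→(58−18)÷2=20=t, 28→(28−18)÷2=5=e.

website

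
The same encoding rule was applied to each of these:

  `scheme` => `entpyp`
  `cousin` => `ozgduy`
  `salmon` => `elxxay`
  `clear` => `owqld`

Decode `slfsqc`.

gather

A repeating key of period 2 is used — shifts +12, +11 over and over.
Reversing it on slfsqc: s−12=g, l−11=a, f−12=t, s−11=h, q−12=e, c−11=r.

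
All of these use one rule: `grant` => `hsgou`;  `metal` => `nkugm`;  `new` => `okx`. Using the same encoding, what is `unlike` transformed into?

aomolk

The shift depends on letter class: consonant g→h is +1, but vowel a→g is +6. Two shifts are in play — +6 for a/e/i/o/u, +1 for every other letter.
On unlike: u(vowel)+6=a, n(cons)+1=o, l(cons)+1=m, i(vowel)+6=o, k(cons)+1=l, e(vowel)+6=k.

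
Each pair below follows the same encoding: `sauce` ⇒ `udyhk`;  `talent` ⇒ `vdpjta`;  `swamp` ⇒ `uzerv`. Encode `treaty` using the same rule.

In sauce: s→u is +2, a→d is +3, u→y is +4, c→h is +5 — the shift increases by 1 each position. The shift increases by 1 at each position, starting from +2: 2, 3, 4, ….
Applying it to treaty: t+2=v, r+3=u, e+4=i, a+5=f, t+6=z, y+7=f.

vuifzf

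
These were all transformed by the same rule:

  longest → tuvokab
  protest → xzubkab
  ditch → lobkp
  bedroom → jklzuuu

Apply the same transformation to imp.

oux

The rule splits by letter class: vowels +6, consonants +8.
For imp: i(vowel)+6=o, m(cons)+8=u, p(cons)+8=x.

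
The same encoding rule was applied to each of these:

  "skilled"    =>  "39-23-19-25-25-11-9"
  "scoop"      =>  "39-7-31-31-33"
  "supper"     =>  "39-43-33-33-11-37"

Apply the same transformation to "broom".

5-37-31-31-27

Each letter becomes 2×(its alphabet position, a=1..z=26) + 1.
On broom: b=2→5, r=18→37, o=15→31, o=15→31, m=13→27.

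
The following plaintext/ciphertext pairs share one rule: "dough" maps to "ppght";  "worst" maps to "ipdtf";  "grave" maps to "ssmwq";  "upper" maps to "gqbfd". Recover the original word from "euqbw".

Shifts by position in dough: pos 0: d→p (+12), pos 1: o→p (+1), pos 2: u→g (+12), pos 3: g→h (+1) — repeating every 2. It's a Vigenère-style cipher with numeric key [12,1]: position i shifts by key[i mod 2].
Undoing it on euqbw: e−12=s, u−1=t, q−12=e, b−1=a, w−12=k.

steak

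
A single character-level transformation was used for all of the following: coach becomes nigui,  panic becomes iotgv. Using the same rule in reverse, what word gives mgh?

bag

The output letters match the input read backwards, each shifted +6: coach reversed is hcaoc. Two steps: reverse the string, then apply a Caesar shift of +6.
Undoing it on mgh: shift back: m−6=g, g−6=a, h−6=b → gab; then reverse → bag.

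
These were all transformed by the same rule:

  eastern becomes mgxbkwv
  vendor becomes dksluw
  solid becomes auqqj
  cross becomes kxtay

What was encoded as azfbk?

Shifts by position in eastern: pos 0: e→m (+8), pos 1: a→g (+6), pos 2: s→x (+5), pos 3: t→b (+8), pos 4: e→k (+6), pos 5: r→w (+5) — repeating every 3. A repeating key of period 3 is used — shifts +8, +6, +5 over and over.
Undoing it on azfbk: a−8=s, z−6=t, f−5=a, b−8=t, k−6=e.

state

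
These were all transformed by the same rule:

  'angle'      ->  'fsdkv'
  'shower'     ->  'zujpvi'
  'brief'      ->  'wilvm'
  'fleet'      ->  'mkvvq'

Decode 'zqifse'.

strand

This is an affine cipher: with a=0,…,z=25, each position x becomes (17x+5) mod 26.
Decoding zqifse: z(25)→23·(25−5)≡18=s; q(16)→23·(16−5)≡19=t; i(8)→23·(8−5)≡17=r; f(5)→23·(5−5)≡0=a; s(18)→23·(18−5)≡13=n; e(4)→23·(4−5)≡3=d (all mod 26).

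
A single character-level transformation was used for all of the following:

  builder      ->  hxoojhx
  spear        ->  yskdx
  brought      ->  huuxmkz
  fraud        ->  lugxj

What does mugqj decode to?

grand

It's a Vigenère-style cipher with numeric key [6,3]: position i shifts by key[i mod 2].
Reversing it on mugqj: m−6=g, u−3=r, g−6=a, q−3=n, j−6=d.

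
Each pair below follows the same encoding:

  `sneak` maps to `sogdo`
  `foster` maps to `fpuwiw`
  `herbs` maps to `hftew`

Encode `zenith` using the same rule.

zfplxm

The shift increases by 1 at each position, starting from +0: 0, 1, 2, ….
On zenith: z+0=z, e+1=f, n+2=p, i+3=l, t+4=x, h+5=m.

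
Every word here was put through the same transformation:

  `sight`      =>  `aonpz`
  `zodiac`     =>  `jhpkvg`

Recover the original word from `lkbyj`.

The output letters match the input read backwards, each shifted +7: sight reversed is thgis. The word is reversed, then every letter is shifted forward by 7.
Undoing it on lkbyj: shift back: l−7=e, k−7=d, b−7=u, y−7=r, j−7=c → edurc; then reverse → crude.

crude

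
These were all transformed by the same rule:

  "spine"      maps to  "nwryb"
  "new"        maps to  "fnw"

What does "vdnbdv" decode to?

The output letters match the input read backwards, each shifted +9: spine reversed is enips. The word is reversed, then every letter is shifted forward by 9.
Undoing it on vdnbdv: shift back: v−9=m, d−9=u, n−9=e, b−9=s, d−9=u, v−9=m → muesum; then reverse → museum.

museum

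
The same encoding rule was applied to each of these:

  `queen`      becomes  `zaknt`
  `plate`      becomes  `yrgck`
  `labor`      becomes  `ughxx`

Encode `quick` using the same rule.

The shifts repeat in a cycle of length 3: positions 0,1,… shift by +9, +6, +6, then the pattern repeats.
For quick: q+9=z, u+6=a, i+6=o, c+9=l, k+6=q.

zaolq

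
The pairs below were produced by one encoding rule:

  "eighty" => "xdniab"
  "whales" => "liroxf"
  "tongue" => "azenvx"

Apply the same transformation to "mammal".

jrjjro

e(4)→x(23) and i(8)→d(3) fit y≡21x+17 (mod 26); the inverse of 21 mod 26 is 5. This is an affine cipher: with a=0,…,z=25, each position x becomes (21x+17) mod 26.
On mammal: m(12)→21·12+17≡9=j; a(0)→21·0+17≡17=r; m(12)→21·12+17≡9=j; m(12)→21·12+17≡9=j; a(0)→21·0+17≡17=r; l(11)→21·11+17≡14=o (all mod 26).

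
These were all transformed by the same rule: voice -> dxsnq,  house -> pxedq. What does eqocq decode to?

where

In voice: v→d is +8, o→x is +9, i→s is +10, c→n is +11 — the shift increases by 1 each position. The shift increases by 1 at each position, starting from +8: 8, 9, 10, ….
Decoding eqocq: e−8=w, q−9=h, o−10=e, c−11=r, q−12=e.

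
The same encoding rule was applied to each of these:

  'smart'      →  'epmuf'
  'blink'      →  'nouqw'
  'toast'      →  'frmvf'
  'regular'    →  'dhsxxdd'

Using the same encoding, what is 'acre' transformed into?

mfdh

Shifts by position in smart: pos 0: s→e (+12), pos 1: m→p (+3), pos 2: a→m (+12), pos 3: r→u (+3) — repeating every 2. The shifts repeat in a cycle of length 2: positions 0,1,… shift by +12, +3, then the pattern repeats.
On acre: a+12=m, c+3=f, r+12=d, e+3=h.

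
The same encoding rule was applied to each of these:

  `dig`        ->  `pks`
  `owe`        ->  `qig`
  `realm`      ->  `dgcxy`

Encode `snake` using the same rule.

The shift depends on letter class: consonant d→p is +12, but vowel i→k is +2. Two shifts are in play — +2 for a/e/i/o/u, +12 for every other letter.
For snake: s(cons)+12=e, n(cons)+12=z, a(vowel)+2=c, k(cons)+12=w, e(vowel)+2=g.

ezcwg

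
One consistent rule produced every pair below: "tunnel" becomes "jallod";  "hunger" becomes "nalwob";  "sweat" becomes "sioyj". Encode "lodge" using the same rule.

t(19)→j(9) and u(20)→a(0) fit y≡17x+24 (mod 26); the inverse of 17 mod 26 is 23. Each letter's alphabet position (a=0..z=25) is mapped through 17·x+24 mod 26 — an affine cipher.
For lodge: l(11)→17·11+24≡3=d; o(14)→17·14+24≡2=c; d(3)→17·3+24≡23=x; g(6)→17·6+24≡22=w; e(4)→17·4+24≡14=o (all mod 26).

dcxwo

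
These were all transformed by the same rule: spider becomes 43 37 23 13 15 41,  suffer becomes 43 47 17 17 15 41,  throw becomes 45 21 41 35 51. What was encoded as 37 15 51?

s(#19)→43 and p(#16)→37: differences scale by 2, so n = 2·pos + 5. The formula is n = 2×(alphabet index, a=1) + 5.
Reversing it on 37 15 51: 37→(37−5)÷2=16=p, 15→(15−5)÷2=5=e, 51→(51−5)÷2=23=w.

pew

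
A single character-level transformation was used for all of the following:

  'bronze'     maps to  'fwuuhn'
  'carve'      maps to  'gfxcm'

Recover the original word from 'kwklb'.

greet

Letter i (0-indexed) is shifted by i+4, so successive shifts are 4, 5, 6, ….
Reversing it on kwklb: k−4=g, w−5=r, k−6=e, l−7=e, b−8=t.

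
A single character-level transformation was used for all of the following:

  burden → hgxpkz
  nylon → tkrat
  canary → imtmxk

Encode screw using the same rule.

Shifts by position in burden: pos 0: b→h (+6), pos 1: u→g (+12), pos 2: r→x (+6), pos 3: d→p (+12) — repeating every 2. It's a Vigenère-style cipher with numeric key [6,12]: position i shifts by key[i mod 2].
Applying it to screw: s+6=y, c+12=o, r+6=x, e+12=q, w+6=c.

yoxqc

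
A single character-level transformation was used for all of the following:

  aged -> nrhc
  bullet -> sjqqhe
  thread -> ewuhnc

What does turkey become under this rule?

ejulhd

a(0)→n(13) and g(6)→r(17) fit y≡5x+13 (mod 26); the inverse of 5 mod 26 is 21. Each letter's alphabet position (a=0..z=25) is mapped through 5·x+13 mod 26 — an affine cipher.
On turkey: t(19)→5·19+13≡4=e; u(20)→5·20+13≡9=j; r(17)→5·17+13≡20=u; k(10)→5·10+13≡11=l; e(4)→5·4+13≡7=h; y(24)→5·24+13≡3=d (all mod 26).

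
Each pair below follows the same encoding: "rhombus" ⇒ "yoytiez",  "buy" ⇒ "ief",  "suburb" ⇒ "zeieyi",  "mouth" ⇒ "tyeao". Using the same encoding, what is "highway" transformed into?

osnodkf

Two shifts are in play — +10 for a/e/i/o/u, +7 for every other letter.
On highway: h(cons)+7=o, i(vowel)+10=s, g(cons)+7=n, h(cons)+7=o, w(cons)+7=d, a(vowel)+10=k, y(cons)+7=f.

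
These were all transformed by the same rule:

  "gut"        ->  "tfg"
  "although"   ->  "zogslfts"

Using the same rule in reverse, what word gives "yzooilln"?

ballroom

Each pair mirrors across the alphabet (g↔t, u↔f, t↔g): positions sum to 25. Letters are reflected about the middle of the alphabet (position → 25−position): Atbash.
Decoding yzooilln: y↔b, z↔a, o↔l, o↔l, i↔r, l↔o, l↔o, n↔m.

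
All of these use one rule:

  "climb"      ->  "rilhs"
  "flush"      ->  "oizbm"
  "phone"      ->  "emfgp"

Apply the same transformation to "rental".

c(2)→r(17) and l(11)→i(8) fit y≡25x+19 (mod 26); the inverse of 25 mod 26 is 25. Each letter's alphabet position (a=0..z=25) is mapped through 25·x+19 mod 26 — an affine cipher.
Applying it to rental: r(17)→25·17+19≡2=c; e(4)→25·4+19≡15=p; n(13)→25·13+19≡6=g; t(19)→25·19+19≡0=a; a(0)→25·0+19≡19=t; l(11)→25·11+19≡8=i (all mod 26).

cpgati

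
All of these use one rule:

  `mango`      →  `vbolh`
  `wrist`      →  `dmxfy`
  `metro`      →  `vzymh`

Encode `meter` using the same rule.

vzyzm

m(12)→v(21) and a(0)→b(1) fit y≡19x+1 (mod 26); the inverse of 19 mod 26 is 11. Each letter's alphabet position (a=0..z=25) is mapped through 19·x+1 mod 26 — an affine cipher.
For meter: m(12)→19·12+1≡21=v; e(4)→19·4+1≡25=z; t(19)→19·19+1≡24=y; e(4)→19·4+1≡25=z; r(17)→19·17+1≡12=m (all mod 26).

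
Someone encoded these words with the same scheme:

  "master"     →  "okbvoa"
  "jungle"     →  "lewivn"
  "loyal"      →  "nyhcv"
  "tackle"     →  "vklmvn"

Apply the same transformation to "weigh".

Shifts by position in master: pos 0: m→o (+2), pos 1: a→k (+10), pos 2: s→b (+9), pos 3: t→v (+2), pos 4: e→o (+10), pos 5: r→a (+9) — repeating every 3. The shifts repeat in a cycle of length 3: positions 0,1,… shift by +2, +10, +9, then the pattern repeats.
For weigh: w+2=y, e+10=o, i+9=r, g+2=i, h+10=r.

yorir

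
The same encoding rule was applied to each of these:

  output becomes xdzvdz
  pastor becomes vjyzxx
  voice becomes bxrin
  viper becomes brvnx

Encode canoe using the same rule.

The shift depends on letter class: consonant t→z is +6, but vowel o→x is +9. Two shifts are in play — +9 for a/e/i/o/u, +6 for every other letter.
Applying it to canoe: c(cons)+6=i, a(vowel)+9=j, n(cons)+6=t, o(vowel)+9=x, e(vowel)+9=n.

ijtxn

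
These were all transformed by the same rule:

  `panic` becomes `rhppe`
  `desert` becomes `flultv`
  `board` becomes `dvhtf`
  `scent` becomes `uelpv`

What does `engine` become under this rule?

lpippl

The shift depends on letter class: consonant p→r is +2, but vowel a→h is +7. Vowels shift forward by 7 and consonants shift forward by 2.
Applying it to engine: e(vowel)+7=l, n(cons)+2=p, g(cons)+2=i, i(vowel)+7=p, n(cons)+2=p, e(vowel)+7=l.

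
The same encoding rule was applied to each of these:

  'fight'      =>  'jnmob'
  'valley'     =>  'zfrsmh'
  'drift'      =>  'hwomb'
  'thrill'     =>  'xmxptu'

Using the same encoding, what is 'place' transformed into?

In fight: f→j is +4, i→n is +5, g→m is +6, h→o is +7 — the shift increases by 1 each position. Letter i (0-indexed) is shifted by i+4, so successive shifts are 4, 5, 6, ….
On place: p+4=t, l+5=q, a+6=g, c+7=j, e+8=m.

tqgjm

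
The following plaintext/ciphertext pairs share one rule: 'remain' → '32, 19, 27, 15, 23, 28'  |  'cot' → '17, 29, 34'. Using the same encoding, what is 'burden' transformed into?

r is letter #18 and maps to 32: an offset of 14. Letters become their 1-based position plus 14 (so a→15, b→16, …).
On burden: b=2→16, u=21→35, r=18→32, d=4→18, e=5→19, n=14→28.

16, 35, 32, 18, 19, 28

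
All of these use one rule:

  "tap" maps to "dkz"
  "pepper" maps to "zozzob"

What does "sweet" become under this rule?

cgood

Compare letters: t→d is +10, a→k is +10, p→z is +10 — a constant shift. This is a Caesar cipher with shift 10.
On sweet: s+10=c, w+10=g, e+10=o, e+10=o, t+10=d.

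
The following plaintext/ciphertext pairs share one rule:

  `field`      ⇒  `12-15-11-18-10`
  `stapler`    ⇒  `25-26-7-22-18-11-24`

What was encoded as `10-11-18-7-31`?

delay

The number is (letter's place in the alphabet, a=1) + 6.
Reversing it on 10-11-18-7-31: 10→(10−6)÷1=4=d, 11→(11−6)÷1=5=e, 18→(18−6)÷1=12=l, 7→(7−6)÷1=1=a, 31→(31−6)÷1=25=y.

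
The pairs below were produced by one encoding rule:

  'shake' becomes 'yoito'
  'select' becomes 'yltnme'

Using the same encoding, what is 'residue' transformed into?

In shake: s→y is +6, h→o is +7, a→i is +8, k→t is +9 — the shift increases by 1 each position. The shift increases by 1 at each position, starting from +6: 6, 7, 8, ….
Applying it to residue: r+6=x, e+7=l, s+8=a, i+9=r, d+10=n, u+11=f, e+12=q.

xlarnfq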